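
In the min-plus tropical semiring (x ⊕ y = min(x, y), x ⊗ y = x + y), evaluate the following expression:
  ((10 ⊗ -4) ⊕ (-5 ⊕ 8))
((10 ⊗ -4) ⊕ (-5 ⊕ 8)) = -5

Expand innermost to outermost. Recall ⊕ takes the minimum of its arguments and ⊗ takes their sum. Working out the expression ((10 ⊗ -4) ⊕ (-5 ⊕ 8)) gives -5.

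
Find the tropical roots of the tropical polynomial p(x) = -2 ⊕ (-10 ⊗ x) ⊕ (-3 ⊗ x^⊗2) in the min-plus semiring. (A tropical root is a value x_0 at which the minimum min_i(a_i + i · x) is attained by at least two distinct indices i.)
Roots: {-7, 8}

Each tropical root is a break point of the lower envelope of the lines y = a_i + i · x (there are 3 lines, with slopes 0, 1, ..., 2). Only the lines that attain the minimum somewhere contribute to roots; other lines are dominated. Here the surviving (envelope) indices are i = 2, i = 1, i = 0.
Intersections between consecutive envelope lines give the roots: for adjacent envelope indices i < j the intersection is x = (a_i − a_j) / (j − i). Reading off the sorted break points: {-7, 8}.
Verification: at each break x_0, at least two indices attain the minimum of min_i(a_i + i · x_0).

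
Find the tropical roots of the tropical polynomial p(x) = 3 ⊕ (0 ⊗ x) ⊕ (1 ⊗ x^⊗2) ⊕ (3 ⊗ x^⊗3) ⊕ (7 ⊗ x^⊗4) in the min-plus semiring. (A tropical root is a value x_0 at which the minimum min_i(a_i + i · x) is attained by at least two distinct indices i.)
Roots: {-4, -2, -1, 3}

Each tropical root is a break point of the lower envelope of the lines y = a_i + i · x (there are 5 lines, with slopes 0, 1, ..., 4). Only the lines that attain the minimum somewhere contribute to roots; other lines are dominated. Here the surviving (envelope) indices are i = 4, i = 3, i = 2, i = 1, i = 0.
Intersections between consecutive envelope lines give the roots: for adjacent envelope indices i < j the intersection is x = (a_i − a_j) / (j − i). Reading off the sorted break points: {-4, -2, -1, 3}.
Verification: at each break x_0, at least two indices attain the minimum of min_i(a_i + i · x_0).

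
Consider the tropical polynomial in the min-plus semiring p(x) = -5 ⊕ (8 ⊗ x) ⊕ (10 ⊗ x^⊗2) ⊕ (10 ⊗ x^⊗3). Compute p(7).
p(7) = -5

A tropical monomial a ⊗ x^⊗i evaluates to a + i · x. Evaluating each term at x = 7:
  Term 0 contributes -5 + 0 · 7 = -5
  Term 1 contributes 8 + 1 · 7 = 15
  Term 2 contributes 10 + 2 · 7 = 24
  Term 3 contributes 10 + 3 · 7 = 31
p(7) = ⊕ of these = min[-5, 15, 24, 31] = -5.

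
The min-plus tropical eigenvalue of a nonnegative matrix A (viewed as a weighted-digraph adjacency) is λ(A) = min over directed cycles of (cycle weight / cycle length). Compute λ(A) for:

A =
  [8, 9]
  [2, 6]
λ(A) = 11/2

Enumerate directed cycles and compute their means (weight / length). Sample:
  cycle 0 → 0: weight = 8, length = 1, mean = 8/1 ≈ 8.000
  cycle 1 → 1: weight = 6, length = 1, mean = 6/1 ≈ 6.000
  cycle 0 → 1 → 0: weight = 11, length = 2, mean = 11/2 ≈ 5.500
  cycle 1 → 0 → 1: weight = 11, length = 2, mean = 11/2 ≈ 5.500
Minimum mean = 5.500, attained e.g. along the cycle 0 → 1 → 0 with weight 11 and length 2. So λ(A) = 11/2 = 11/2.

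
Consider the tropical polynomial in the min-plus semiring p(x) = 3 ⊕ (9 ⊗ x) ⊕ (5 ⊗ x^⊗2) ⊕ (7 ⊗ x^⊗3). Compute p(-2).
p(-2) = 1

A tropical monomial a ⊗ x^⊗i evaluates to a + i · x. Evaluating each term at x = -2:
  Term 0 contributes 3 + 0 · -2 = 3
  Term 1 contributes 9 + 1 · -2 = 7
  Term 2 contributes 5 + 2 · -2 = 1
  Term 3 contributes 7 + 3 · -2 = 1
p(-2) = ⊕ of these = min[3, 7, 1, 1] = 1.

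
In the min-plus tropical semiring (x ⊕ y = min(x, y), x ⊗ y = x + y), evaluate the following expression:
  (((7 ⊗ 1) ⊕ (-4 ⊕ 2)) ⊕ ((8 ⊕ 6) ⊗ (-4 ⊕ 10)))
(((7 ⊗ 1) ⊕ (-4 ⊕ 2)) ⊕ ((8 ⊕ 6) ⊗ (-4 ⊕ 10))) = -4

Expand innermost to outermost. Recall ⊕ takes the minimum of its arguments and ⊗ takes their sum. Working out the expression (((7 ⊗ 1) ⊕ (-4 ⊕ 2)) ⊕ ((8 ⊕ 6) ⊗ (-4 ⊕ 10))) gives -4.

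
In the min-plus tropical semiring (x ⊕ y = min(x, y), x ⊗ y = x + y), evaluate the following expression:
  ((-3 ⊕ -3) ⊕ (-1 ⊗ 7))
((-3 ⊕ -3) ⊕ (-1 ⊗ 7)) = -3

Expand innermost to outermost. Recall ⊕ takes the minimum of its arguments and ⊗ takes their sum. Working out the expression ((-3 ⊕ -3) ⊕ (-1 ⊗ 7)) gives -3.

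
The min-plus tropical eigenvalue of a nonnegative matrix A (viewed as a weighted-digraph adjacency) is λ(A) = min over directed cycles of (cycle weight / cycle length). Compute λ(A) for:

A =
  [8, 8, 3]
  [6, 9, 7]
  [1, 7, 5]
λ(A) = 2

Enumerate directed cycles and compute their means (weight / length). Sample:
  cycle 0 → 0: weight = 8, length = 1, mean = 8/1 ≈ 8.000
  cycle 1 → 1: weight = 9, length = 1, mean = 9/1 ≈ 9.000
  cycle 2 → 2: weight = 5, length = 1, mean = 5/1 ≈ 5.000
  cycle 0 → 1 → 0: weight = 14, length = 2, mean = 14/2 ≈ 7.000
  cycle 0 → 2 → 0: weight = 4, length = 2, mean = 4/2 ≈ 2.000
  cycle 1 → 0 → 1: weight = 14, length = 2, mean = 14/2 ≈ 7.000
Minimum mean = 2.000, attained e.g. along the cycle 0 → 2 → 0 with weight 4 and length 2. So λ(A) = 4/2 = 2.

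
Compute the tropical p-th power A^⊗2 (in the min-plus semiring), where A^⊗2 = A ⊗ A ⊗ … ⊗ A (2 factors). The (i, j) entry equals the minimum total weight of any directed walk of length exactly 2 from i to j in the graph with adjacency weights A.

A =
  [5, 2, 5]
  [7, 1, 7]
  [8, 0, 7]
A^⊗2 =
  [9, 3, 9]
  [8, 2, 8]
  [7, 1, 7]

Each entry (A^⊗2)_ij equals the minimum over all length-2 walks i = v_0 → v_1 → … → v_2 = j of Σ_t A[v_t][v_{t+1}]. For example, for (i, j) = (0, 2) we minimise over 3 possible intermediate vertex sequences; the minimum is 9, attained along the walk 0 → 1 → 2.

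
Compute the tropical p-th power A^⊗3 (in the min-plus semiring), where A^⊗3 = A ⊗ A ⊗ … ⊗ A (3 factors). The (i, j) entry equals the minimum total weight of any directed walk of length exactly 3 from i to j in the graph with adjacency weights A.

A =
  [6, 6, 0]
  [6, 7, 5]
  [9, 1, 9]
A^⊗3 =
  [7, 7, 6]
  [12, 7, 11]
  [13, 7, 7]

Each entry (A^⊗3)_ij equals the minimum over all length-3 walks i = v_0 → v_1 → … → v_3 = j of Σ_t A[v_t][v_{t+1}]. For example, for (i, j) = (0, 2) we minimise over 9 possible intermediate vertex sequences; the minimum is 6, attained along the walk 0 → 2 → 1 → 2.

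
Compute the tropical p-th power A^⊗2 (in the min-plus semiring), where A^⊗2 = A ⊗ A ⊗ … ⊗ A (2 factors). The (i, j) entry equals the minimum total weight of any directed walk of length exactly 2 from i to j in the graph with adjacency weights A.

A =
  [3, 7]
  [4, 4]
A^⊗2 =
  [6, 10]
  [7, 8]

Each entry (A^⊗2)_ij equals the minimum over all length-2 walks i = v_0 → v_1 → … → v_2 = j of Σ_t A[v_t][v_{t+1}]. For example, for (i, j) = (0, 1) we minimise over 2 possible intermediate vertex sequences; the minimum is 10, attained along the walk 0 → 0 → 1.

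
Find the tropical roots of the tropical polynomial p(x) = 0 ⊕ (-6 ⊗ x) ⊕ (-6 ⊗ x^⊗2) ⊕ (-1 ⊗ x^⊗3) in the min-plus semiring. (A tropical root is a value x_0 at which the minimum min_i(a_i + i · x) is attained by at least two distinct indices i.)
Roots: {-5, 0, 6}

Each tropical root is a break point of the lower envelope of the lines y = a_i + i · x (there are 4 lines, with slopes 0, 1, ..., 3). Only the lines that attain the minimum somewhere contribute to roots; other lines are dominated. Here the surviving (envelope) indices are i = 3, i = 2, i = 1, i = 0.
Intersections between consecutive envelope lines give the roots: for adjacent envelope indices i < j the intersection is x = (a_i − a_j) / (j − i). Reading off the sorted break points: {-5, 0, 6}.
Verification: at each break x_0, at least two indices attain the minimum of min_i(a_i + i · x_0).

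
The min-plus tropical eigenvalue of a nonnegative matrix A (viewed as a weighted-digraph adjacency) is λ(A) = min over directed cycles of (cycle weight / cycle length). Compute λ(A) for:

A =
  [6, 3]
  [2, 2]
λ(A) = 2

Enumerate directed cycles and compute their means (weight / length). Sample:
  cycle 0 → 0: weight = 6, length = 1, mean = 6/1 ≈ 6.000
  cycle 1 → 1: weight = 2, length = 1, mean = 2/1 ≈ 2.000
  cycle 0 → 1 → 0: weight = 5, length = 2, mean = 5/2 ≈ 2.500
  cycle 1 → 0 → 1: weight = 5, length = 2, mean = 5/2 ≈ 2.500
Minimum mean = 2.000, attained e.g. along the cycle 1 → 1 with weight 2 and length 1. So λ(A) = 2/1 = 2.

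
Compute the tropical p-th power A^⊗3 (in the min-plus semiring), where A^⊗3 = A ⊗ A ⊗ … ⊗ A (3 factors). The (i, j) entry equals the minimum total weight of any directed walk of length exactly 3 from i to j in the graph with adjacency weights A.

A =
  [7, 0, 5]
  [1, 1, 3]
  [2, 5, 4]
A^⊗3 =
  [2, 1, 4]
  [2, 2, 4]
  [3, 3, 5]

Each entry (A^⊗3)_ij equals the minimum over all length-3 walks i = v_0 → v_1 → … → v_3 = j of Σ_t A[v_t][v_{t+1}]. For example, for (i, j) = (0, 2) we minimise over 9 possible intermediate vertex sequences; the minimum is 4, attained along the walk 0 → 1 → 1 → 2.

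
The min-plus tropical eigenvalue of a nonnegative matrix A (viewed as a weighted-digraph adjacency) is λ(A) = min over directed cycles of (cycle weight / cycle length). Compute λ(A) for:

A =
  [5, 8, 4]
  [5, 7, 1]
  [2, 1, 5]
λ(A) = 1

Enumerate directed cycles and compute their means (weight / length). Sample:
  cycle 0 → 0: weight = 5, length = 1, mean = 5/1 ≈ 5.000
  cycle 1 → 1: weight = 7, length = 1, mean = 7/1 ≈ 7.000
  cycle 2 → 2: weight = 5, length = 1, mean = 5/1 ≈ 5.000
  cycle 0 → 1 → 0: weight = 13, length = 2, mean = 13/2 ≈ 6.500
  cycle 0 → 2 → 0: weight = 6, length = 2, mean = 6/2 ≈ 3.000
  cycle 1 → 0 → 1: weight = 13, length = 2, mean = 13/2 ≈ 6.500
Minimum mean = 1.000, attained e.g. along the cycle 1 → 2 → 1 with weight 2 and length 2. So λ(A) = 2/2 = 1.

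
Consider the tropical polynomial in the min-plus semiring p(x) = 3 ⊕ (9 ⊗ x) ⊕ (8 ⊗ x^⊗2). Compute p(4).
p(4) = 3

A tropical monomial a ⊗ x^⊗i evaluates to a + i · x. Evaluating each term at x = 4:
  Term 0 contributes 3 + 0 · 4 = 3
  Term 1 contributes 9 + 1 · 4 = 13
  Term 2 contributes 8 + 2 · 4 = 16
p(4) = ⊕ of these = min[3, 13, 16] = 3.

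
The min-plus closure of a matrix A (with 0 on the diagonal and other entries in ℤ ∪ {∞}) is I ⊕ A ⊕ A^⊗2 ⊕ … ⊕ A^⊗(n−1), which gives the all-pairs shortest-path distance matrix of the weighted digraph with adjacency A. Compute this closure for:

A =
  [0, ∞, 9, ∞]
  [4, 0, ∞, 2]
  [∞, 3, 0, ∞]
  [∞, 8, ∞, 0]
Closure =
  [0, 12, 9, 14]
  [4, 0, 13, 2]
  [7, 3, 0, 5]
  [12, 8, 21, 0]

This is the Floyd-Warshall all-pairs shortest-path computation. For each intermediate vertex k = 0, 1, …, 3, update dist[i][j] ← min(dist[i][j], dist[i][k] + dist[k][j]). The final matrix gives, for each (i, j), the minimum total weight of any directed path from i to j (possibly empty when i = j).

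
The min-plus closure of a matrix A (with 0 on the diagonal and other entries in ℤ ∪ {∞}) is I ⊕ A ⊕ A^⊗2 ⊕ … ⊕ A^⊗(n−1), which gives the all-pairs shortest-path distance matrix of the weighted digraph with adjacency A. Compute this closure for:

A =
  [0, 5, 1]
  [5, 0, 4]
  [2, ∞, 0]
Closure =
  [0, 5, 1]
  [5, 0, 4]
  [2, 7, 0]

This is the Floyd-Warshall all-pairs shortest-path computation. For each intermediate vertex k = 0, 1, …, 2, update dist[i][j] ← min(dist[i][j], dist[i][k] + dist[k][j]). The final matrix gives, for each (i, j), the minimum total weight of any directed path from i to j (possibly empty when i = j).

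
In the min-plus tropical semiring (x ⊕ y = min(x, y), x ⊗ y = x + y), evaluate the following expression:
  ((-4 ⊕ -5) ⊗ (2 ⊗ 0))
((-4 ⊕ -5) ⊗ (2 ⊗ 0)) = -3

Expand innermost to outermost. Recall ⊕ takes the minimum of its arguments and ⊗ takes their sum. Working out the expression ((-4 ⊕ -5) ⊗ (2 ⊗ 0)) gives -3.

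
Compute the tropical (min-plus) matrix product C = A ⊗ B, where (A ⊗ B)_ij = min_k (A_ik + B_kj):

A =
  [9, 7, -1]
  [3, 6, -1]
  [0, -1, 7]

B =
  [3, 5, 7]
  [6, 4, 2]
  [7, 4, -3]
A ⊗ B =
  [6, 3, -4]
  [6, 3, -4]
  [3, 3, 1]

Apply the min-plus product entry-by-entry:
  C[0][0] = min over k of (A[0][0] + B[0][0] = 9 + 3 = 12, A[0][1] + B[1][0] = 7 + 6 = 13, A[0][2] + B[2][0] = -1 + 7 = 6) = 6 (attained at k = 2)
  C[0][1] = min over k of (A[0][0] + B[0][1] = 9 + 5 = 14, A[0][1] + B[1][1] = 7 + 4 = 11, A[0][2] + B[2][1] = -1 + 4 = 3) = 3 (attained at k = 2)
  C[0][2] = min over k of (A[0][0] + B[0][2] = 9 + 7 = 16, A[0][1] + B[1][2] = 7 + 2 = 9, A[0][2] + B[2][2] = -1 + -3 = -4) = -4 (attained at k = 2)
  C[1][0] = min over k of (A[1][0] + B[0][0] = 3 + 3 = 6, A[1][1] + B[1][0] = 6 + 6 = 12, A[1][2] + B[2][0] = -1 + 7 = 6) = 6 (attained at k = 0)
  C[1][1] = min over k of (A[1][0] + B[0][1] = 3 + 5 = 8, A[1][1] + B[1][1] = 6 + 4 = 10, A[1][2] + B[2][1] = -1 + 4 = 3) = 3 (attained at k = 2)
  C[1][2] = min over k of (A[1][0] + B[0][2] = 3 + 7 = 10, A[1][1] + B[1][2] = 6 + 2 = 8, A[1][2] + B[2][2] = -1 + -3 = -4) = -4 (attained at k = 2)
  C[2][0] = min over k of (A[2][0] + B[0][0] = 0 + 3 = 3, A[2][1] + B[1][0] = -1 + 6 = 5, A[2][2] + B[2][0] = 7 + 7 = 14) = 3 (attained at k = 0)
  C[2][1] = min over k of (A[2][0] + B[0][1] = 0 + 5 = 5, A[2][1] + B[1][1] = -1 + 4 = 3, A[2][2] + B[2][1] = 7 + 4 = 11) = 3 (attained at k = 1)
  C[2][2] = min over k of (A[2][0] + B[0][2] = 0 + 7 = 7, A[2][1] + B[1][2] = -1 + 2 = 1, A[2][2] + B[2][2] = 7 + -3 = 4) = 1 (attained at k = 1)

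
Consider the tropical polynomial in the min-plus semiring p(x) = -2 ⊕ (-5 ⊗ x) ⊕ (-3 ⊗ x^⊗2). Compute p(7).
p(7) = -2

A tropical monomial a ⊗ x^⊗i evaluates to a + i · x. Evaluating each term at x = 7:
  Term 0 contributes -2 + 0 · 7 = -2
  Term 1 contributes -5 + 1 · 7 = 2
  Term 2 contributes -3 + 2 · 7 = 11
p(7) = ⊕ of these = min[-2, 2, 11] = -2.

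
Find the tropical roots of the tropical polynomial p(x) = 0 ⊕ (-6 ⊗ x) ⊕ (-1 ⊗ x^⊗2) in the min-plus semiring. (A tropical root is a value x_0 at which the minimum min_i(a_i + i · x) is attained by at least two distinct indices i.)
Roots: {-5, 6}

Each tropical root is a break point of the lower envelope of the lines y = a_i + i · x (there are 3 lines, with slopes 0, 1, ..., 2). Only the lines that attain the minimum somewhere contribute to roots; other lines are dominated. Here the surviving (envelope) indices are i = 2, i = 1, i = 0.
Intersections between consecutive envelope lines give the roots: for adjacent envelope indices i < j the intersection is x = (a_i − a_j) / (j − i). Reading off the sorted break points: {-5, 6}.
Verification: at each break x_0, at least two indices attain the minimum of min_i(a_i + i · x_0).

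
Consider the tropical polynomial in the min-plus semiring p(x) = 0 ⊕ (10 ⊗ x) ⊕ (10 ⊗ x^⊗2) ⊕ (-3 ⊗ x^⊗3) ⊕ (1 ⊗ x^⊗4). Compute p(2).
p(2) = 0

A tropical monomial a ⊗ x^⊗i evaluates to a + i · x. Evaluating each term at x = 2:
  Term 0 contributes 0 + 0 · 2 = 0
  Term 1 contributes 10 + 1 · 2 = 12
  Term 2 contributes 10 + 2 · 2 = 14
  Term 3 contributes -3 + 3 · 2 = 3
  Term 4 contributes 1 + 4 · 2 = 9
p(2) = ⊕ of these = min[0, 12, 14, 3, 9] = 0.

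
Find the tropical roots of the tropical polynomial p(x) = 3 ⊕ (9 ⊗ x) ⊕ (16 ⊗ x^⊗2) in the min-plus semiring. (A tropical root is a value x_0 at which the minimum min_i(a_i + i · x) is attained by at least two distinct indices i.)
Roots: {-7, -6}

Each tropical root is a break point of the lower envelope of the lines y = a_i + i · x (there are 3 lines, with slopes 0, 1, ..., 2). Only the lines that attain the minimum somewhere contribute to roots; other lines are dominated. Here the surviving (envelope) indices are i = 2, i = 1, i = 0.
Intersections between consecutive envelope lines give the roots: for adjacent envelope indices i < j the intersection is x = (a_i − a_j) / (j − i). Reading off the sorted break points: {-7, -6}.
Verification: at each break x_0, at least two indices attain the minimum of min_i(a_i + i · x_0).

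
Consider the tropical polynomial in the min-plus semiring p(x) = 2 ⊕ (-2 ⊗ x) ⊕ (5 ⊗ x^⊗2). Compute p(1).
p(1) = -1

A tropical monomial a ⊗ x^⊗i evaluates to a + i · x. Evaluating each term at x = 1:
  Term 0 contributes 2 + 0 · 1 = 2
  Term 1 contributes -2 + 1 · 1 = -1
  Term 2 contributes 5 + 2 · 1 = 7
p(1) = ⊕ of these = min[2, -1, 7] = -1.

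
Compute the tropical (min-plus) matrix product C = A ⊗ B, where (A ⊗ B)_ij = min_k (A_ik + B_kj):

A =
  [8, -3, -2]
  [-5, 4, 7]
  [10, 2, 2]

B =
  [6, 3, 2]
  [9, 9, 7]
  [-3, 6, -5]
A ⊗ B =
  [-5, 4, -7]
  [1, -2, -3]
  [-1, 8, -3]

Apply the min-plus product entry-by-entry:
  C[0][0] = min over k of (A[0][0] + B[0][0] = 8 + 6 = 14, A[0][1] + B[1][0] = -3 + 9 = 6, A[0][2] + B[2][0] = -2 + -3 = -5) = -5 (attained at k = 2)
  C[0][1] = min over k of (A[0][0] + B[0][1] = 8 + 3 = 11, A[0][1] + B[1][1] = -3 + 9 = 6, A[0][2] + B[2][1] = -2 + 6 = 4) = 4 (attained at k = 2)
  C[0][2] = min over k of (A[0][0] + B[0][2] = 8 + 2 = 10, A[0][1] + B[1][2] = -3 + 7 = 4, A[0][2] + B[2][2] = -2 + -5 = -7) = -7 (attained at k = 2)
  C[1][0] = min over k of (A[1][0] + B[0][0] = -5 + 6 = 1, A[1][1] + B[1][0] = 4 + 9 = 13, A[1][2] + B[2][0] = 7 + -3 = 4) = 1 (attained at k = 0)
  C[1][1] = min over k of (A[1][0] + B[0][1] = -5 + 3 = -2, A[1][1] + B[1][1] = 4 + 9 = 13, A[1][2] + B[2][1] = 7 + 6 = 13) = -2 (attained at k = 0)
  C[1][2] = min over k of (A[1][0] + B[0][2] = -5 + 2 = -3, A[1][1] + B[1][2] = 4 + 7 = 11, A[1][2] + B[2][2] = 7 + -5 = 2) = -3 (attained at k = 0)
  C[2][0] = min over k of (A[2][0] + B[0][0] = 10 + 6 = 16, A[2][1] + B[1][0] = 2 + 9 = 11, A[2][2] + B[2][0] = 2 + -3 = -1) = -1 (attained at k = 2)
  C[2][1] = min over k of (A[2][0] + B[0][1] = 10 + 3 = 13, A[2][1] + B[1][1] = 2 + 9 = 11, A[2][2] + B[2][1] = 2 + 6 = 8) = 8 (attained at k = 2)
  C[2][2] = min over k of (A[2][0] + B[0][2] = 10 + 2 = 12, A[2][1] + B[1][2] = 2 + 7 = 9, A[2][2] + B[2][2] = 2 + -5 = -3) = -3 (attained at k = 2)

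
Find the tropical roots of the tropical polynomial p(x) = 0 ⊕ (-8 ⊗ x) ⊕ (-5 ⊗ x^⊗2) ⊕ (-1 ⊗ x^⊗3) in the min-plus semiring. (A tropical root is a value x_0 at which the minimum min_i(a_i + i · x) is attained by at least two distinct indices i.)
Roots: {-4, -3, 8}

Each tropical root is a break point of the lower envelope of the lines y = a_i + i · x (there are 4 lines, with slopes 0, 1, ..., 3). Only the lines that attain the minimum somewhere contribute to roots; other lines are dominated. Here the surviving (envelope) indices are i = 3, i = 2, i = 1, i = 0.
Intersections between consecutive envelope lines give the roots: for adjacent envelope indices i < j the intersection is x = (a_i − a_j) / (j − i). Reading off the sorted break points: {-4, -3, 8}.
Verification: at each break x_0, at least two indices attain the minimum of min_i(a_i + i · x_0).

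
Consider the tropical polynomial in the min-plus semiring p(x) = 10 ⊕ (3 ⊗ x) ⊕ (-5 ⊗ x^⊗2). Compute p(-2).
p(-2) = -9

A tropical monomial a ⊗ x^⊗i evaluates to a + i · x. Evaluating each term at x = -2:
  Term 0 contributes 10 + 0 · -2 = 10
  Term 1 contributes 3 + 1 · -2 = 1
  Term 2 contributes -5 + 2 · -2 = -9
p(-2) = ⊕ of these = min[10, 1, -9] = -9.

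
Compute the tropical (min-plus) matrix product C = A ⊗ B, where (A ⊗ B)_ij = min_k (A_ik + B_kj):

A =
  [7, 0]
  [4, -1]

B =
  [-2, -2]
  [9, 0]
A ⊗ B =
  [5, 0]
  [2, -1]

Apply the min-plus product entry-by-entry:
  C[0][0] = min over k of (A[0][0] + B[0][0] = 7 + -2 = 5, A[0][1] + B[1][0] = 0 + 9 = 9) = 5 (attained at k = 0)
  C[0][1] = min over k of (A[0][0] + B[0][1] = 7 + -2 = 5, A[0][1] + B[1][1] = 0 + 0 = 0) = 0 (attained at k = 1)
  C[1][0] = min over k of (A[1][0] + B[0][0] = 4 + -2 = 2, A[1][1] + B[1][0] = -1 + 9 = 8) = 2 (attained at k = 0)
  C[1][1] = min over k of (A[1][0] + B[0][1] = 4 + -2 = 2, A[1][1] + B[1][1] = -1 + 0 = -1) = -1 (attained at k = 1)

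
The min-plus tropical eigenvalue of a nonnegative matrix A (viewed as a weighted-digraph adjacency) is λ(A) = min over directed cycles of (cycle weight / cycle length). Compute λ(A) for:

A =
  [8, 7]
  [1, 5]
λ(A) = 4

Enumerate directed cycles and compute their means (weight / length). Sample:
  cycle 0 → 0: weight = 8, length = 1, mean = 8/1 ≈ 8.000
  cycle 1 → 1: weight = 5, length = 1, mean = 5/1 ≈ 5.000
  cycle 0 → 1 → 0: weight = 8, length = 2, mean = 8/2 ≈ 4.000
  cycle 1 → 0 → 1: weight = 8, length = 2, mean = 8/2 ≈ 4.000
Minimum mean = 4.000, attained e.g. along the cycle 0 → 1 → 0 with weight 8 and length 2. So λ(A) = 8/2 = 4.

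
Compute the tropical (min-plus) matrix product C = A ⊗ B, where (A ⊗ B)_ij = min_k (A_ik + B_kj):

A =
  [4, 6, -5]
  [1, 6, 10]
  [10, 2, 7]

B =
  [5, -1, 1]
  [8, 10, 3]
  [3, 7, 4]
A ⊗ B =
  [-2, 2, -1]
  [6, 0, 2]
  [10, 9, 5]

Apply the min-plus product entry-by-entry:
  C[0][0] = min over k of (A[0][0] + B[0][0] = 4 + 5 = 9, A[0][1] + B[1][0] = 6 + 8 = 14, A[0][2] + B[2][0] = -5 + 3 = -2) = -2 (attained at k = 2)
  C[0][1] = min over k of (A[0][0] + B[0][1] = 4 + -1 = 3, A[0][1] + B[1][1] = 6 + 10 = 16, A[0][2] + B[2][1] = -5 + 7 = 2) = 2 (attained at k = 2)
  C[0][2] = min over k of (A[0][0] + B[0][2] = 4 + 1 = 5, A[0][1] + B[1][2] = 6 + 3 = 9, A[0][2] + B[2][2] = -5 + 4 = -1) = -1 (attained at k = 2)
  C[1][0] = min over k of (A[1][0] + B[0][0] = 1 + 5 = 6, A[1][1] + B[1][0] = 6 + 8 = 14, A[1][2] + B[2][0] = 10 + 3 = 13) = 6 (attained at k = 0)
  C[1][1] = min over k of (A[1][0] + B[0][1] = 1 + -1 = 0, A[1][1] + B[1][1] = 6 + 10 = 16, A[1][2] + B[2][1] = 10 + 7 = 17) = 0 (attained at k = 0)
  C[1][2] = min over k of (A[1][0] + B[0][2] = 1 + 1 = 2, A[1][1] + B[1][2] = 6 + 3 = 9, A[1][2] + B[2][2] = 10 + 4 = 14) = 2 (attained at k = 0)
  C[2][0] = min over k of (A[2][0] + B[0][0] = 10 + 5 = 15, A[2][1] + B[1][0] = 2 + 8 = 10, A[2][2] + B[2][0] = 7 + 3 = 10) = 10 (attained at k = 1)
  C[2][1] = min over k of (A[2][0] + B[0][1] = 10 + -1 = 9, A[2][1] + B[1][1] = 2 + 10 = 12, A[2][2] + B[2][1] = 7 + 7 = 14) = 9 (attained at k = 0)
  C[2][2] = min over k of (A[2][0] + B[0][2] = 10 + 1 = 11, A[2][1] + B[1][2] = 2 + 3 = 5, A[2][2] + B[2][2] = 7 + 4 = 11) = 5 (attained at k = 1)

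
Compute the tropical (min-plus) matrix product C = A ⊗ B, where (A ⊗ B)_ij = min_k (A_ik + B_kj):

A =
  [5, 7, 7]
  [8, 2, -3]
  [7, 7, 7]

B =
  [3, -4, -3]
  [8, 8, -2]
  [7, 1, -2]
A ⊗ B =
  [8, 1, 2]
  [4, -2, -5]
  [10, 3, 4]

Apply the min-plus product entry-by-entry:
  C[0][0] = min over k of (A[0][0] + B[0][0] = 5 + 3 = 8, A[0][1] + B[1][0] = 7 + 8 = 15, A[0][2] + B[2][0] = 7 + 7 = 14) = 8 (attained at k = 0)
  C[0][1] = min over k of (A[0][0] + B[0][1] = 5 + -4 = 1, A[0][1] + B[1][1] = 7 + 8 = 15, A[0][2] + B[2][1] = 7 + 1 = 8) = 1 (attained at k = 0)
  C[0][2] = min over k of (A[0][0] + B[0][2] = 5 + -3 = 2, A[0][1] + B[1][2] = 7 + -2 = 5, A[0][2] + B[2][2] = 7 + -2 = 5) = 2 (attained at k = 0)
  C[1][0] = min over k of (A[1][0] + B[0][0] = 8 + 3 = 11, A[1][1] + B[1][0] = 2 + 8 = 10, A[1][2] + B[2][0] = -3 + 7 = 4) = 4 (attained at k = 2)
  C[1][1] = min over k of (A[1][0] + B[0][1] = 8 + -4 = 4, A[1][1] + B[1][1] = 2 + 8 = 10, A[1][2] + B[2][1] = -3 + 1 = -2) = -2 (attained at k = 2)
  C[1][2] = min over k of (A[1][0] + B[0][2] = 8 + -3 = 5, A[1][1] + B[1][2] = 2 + -2 = 0, A[1][2] + B[2][2] = -3 + -2 = -5) = -5 (attained at k = 2)
  C[2][0] = min over k of (A[2][0] + B[0][0] = 7 + 3 = 10, A[2][1] + B[1][0] = 7 + 8 = 15, A[2][2] + B[2][0] = 7 + 7 = 14) = 10 (attained at k = 0)
  C[2][1] = min over k of (A[2][0] + B[0][1] = 7 + -4 = 3, A[2][1] + B[1][1] = 7 + 8 = 15, A[2][2] + B[2][1] = 7 + 1 = 8) = 3 (attained at k = 0)
  C[2][2] = min over k of (A[2][0] + B[0][2] = 7 + -3 = 4, A[2][1] + B[1][2] = 7 + -2 = 5, A[2][2] + B[2][2] = 7 + -2 = 5) = 4 (attained at k = 0)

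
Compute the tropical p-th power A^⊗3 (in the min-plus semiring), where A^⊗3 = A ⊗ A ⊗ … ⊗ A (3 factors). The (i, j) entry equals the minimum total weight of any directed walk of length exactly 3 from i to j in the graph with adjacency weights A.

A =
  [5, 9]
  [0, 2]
A^⊗3 =
  [11, 13]
  [4, 6]

Each entry (A^⊗3)_ij equals the minimum over all length-3 walks i = v_0 → v_1 → … → v_3 = j of Σ_t A[v_t][v_{t+1}]. For example, for (i, j) = (0, 1) we minimise over 4 possible intermediate vertex sequences; the minimum is 13, attained along the walk 0 → 1 → 1 → 1.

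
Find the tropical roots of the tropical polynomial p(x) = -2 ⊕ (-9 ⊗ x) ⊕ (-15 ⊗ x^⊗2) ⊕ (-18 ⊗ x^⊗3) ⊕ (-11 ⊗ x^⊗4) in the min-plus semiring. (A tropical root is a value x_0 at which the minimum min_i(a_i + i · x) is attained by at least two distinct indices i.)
Roots: {-7, 3, 6, 7}

Each tropical root is a break point of the lower envelope of the lines y = a_i + i · x (there are 5 lines, with slopes 0, 1, ..., 4). Only the lines that attain the minimum somewhere contribute to roots; other lines are dominated. Here the surviving (envelope) indices are i = 4, i = 3, i = 2, i = 1, i = 0.
Intersections between consecutive envelope lines give the roots: for adjacent envelope indices i < j the intersection is x = (a_i − a_j) / (j − i). Reading off the sorted break points: {-7, 3, 6, 7}.
Verification: at each break x_0, at least two indices attain the minimum of min_i(a_i + i · x_0).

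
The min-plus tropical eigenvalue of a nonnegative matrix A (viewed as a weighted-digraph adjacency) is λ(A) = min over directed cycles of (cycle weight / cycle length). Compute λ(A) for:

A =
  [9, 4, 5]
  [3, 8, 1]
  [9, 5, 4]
λ(A) = 3

Enumerate directed cycles and compute their means (weight / length). Sample:
  cycle 0 → 0: weight = 9, length = 1, mean = 9/1 ≈ 9.000
  cycle 1 → 1: weight = 8, length = 1, mean = 8/1 ≈ 8.000
  cycle 2 → 2: weight = 4, length = 1, mean = 4/1 ≈ 4.000
  cycle 0 → 1 → 0: weight = 7, length = 2, mean = 7/2 ≈ 3.500
  cycle 0 → 2 → 0: weight = 14, length = 2, mean = 14/2 ≈ 7.000
  cycle 1 → 0 → 1: weight = 7, length = 2, mean = 7/2 ≈ 3.500
Minimum mean = 3.000, attained e.g. along the cycle 1 → 2 → 1 with weight 6 and length 2. So λ(A) = 6/2 = 3.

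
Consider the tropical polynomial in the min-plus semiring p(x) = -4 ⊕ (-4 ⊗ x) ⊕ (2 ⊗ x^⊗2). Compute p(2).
p(2) = -4

A tropical monomial a ⊗ x^⊗i evaluates to a + i · x. Evaluating each term at x = 2:
  Term 0 contributes -4 + 0 · 2 = -4
  Term 1 contributes -4 + 1 · 2 = -2
  Term 2 contributes 2 + 2 · 2 = 6
p(2) = ⊕ of these = min[-4, -2, 6] = -4.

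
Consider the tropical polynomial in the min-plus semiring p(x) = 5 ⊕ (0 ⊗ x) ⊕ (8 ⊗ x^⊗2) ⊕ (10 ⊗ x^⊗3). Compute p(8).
p(8) = 5

A tropical monomial a ⊗ x^⊗i evaluates to a + i · x. Evaluating each term at x = 8:
  Term 0 contributes 5 + 0 · 8 = 5
  Term 1 contributes 0 + 1 · 8 = 8
  Term 2 contributes 8 + 2 · 8 = 24
  Term 3 contributes 10 + 3 · 8 = 34
p(8) = ⊕ of these = min[5, 8, 24, 34] = 5.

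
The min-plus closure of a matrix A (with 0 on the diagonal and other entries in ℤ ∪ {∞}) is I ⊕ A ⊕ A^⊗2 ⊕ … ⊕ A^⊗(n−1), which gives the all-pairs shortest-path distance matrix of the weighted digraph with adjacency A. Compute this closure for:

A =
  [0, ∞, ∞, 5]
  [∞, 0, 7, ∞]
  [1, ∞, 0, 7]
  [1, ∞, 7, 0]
Closure =
  [0, ∞, 12, 5]
  [8, 0, 7, 13]
  [1, ∞, 0, 6]
  [1, ∞, 7, 0]

This is the Floyd-Warshall all-pairs shortest-path computation. For each intermediate vertex k = 0, 1, …, 3, update dist[i][j] ← min(dist[i][j], dist[i][k] + dist[k][j]). The final matrix gives, for each (i, j), the minimum total weight of any directed path from i to j (possibly empty when i = j).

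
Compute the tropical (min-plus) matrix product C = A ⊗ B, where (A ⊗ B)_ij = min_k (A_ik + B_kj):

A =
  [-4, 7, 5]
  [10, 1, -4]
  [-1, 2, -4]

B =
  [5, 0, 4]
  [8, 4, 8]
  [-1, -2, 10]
A ⊗ B =
  [1, -4, 0]
  [-5, -6, 6]
  [-5, -6, 3]

Apply the min-plus product entry-by-entry:
  C[0][0] = min over k of (A[0][0] + B[0][0] = -4 + 5 = 1, A[0][1] + B[1][0] = 7 + 8 = 15, A[0][2] + B[2][0] = 5 + -1 = 4) = 1 (attained at k = 0)
  C[0][1] = min over k of (A[0][0] + B[0][1] = -4 + 0 = -4, A[0][1] + B[1][1] = 7 + 4 = 11, A[0][2] + B[2][1] = 5 + -2 = 3) = -4 (attained at k = 0)
  C[0][2] = min over k of (A[0][0] + B[0][2] = -4 + 4 = 0, A[0][1] + B[1][2] = 7 + 8 = 15, A[0][2] + B[2][2] = 5 + 10 = 15) = 0 (attained at k = 0)
  C[1][0] = min over k of (A[1][0] + B[0][0] = 10 + 5 = 15, A[1][1] + B[1][0] = 1 + 8 = 9, A[1][2] + B[2][0] = -4 + -1 = -5) = -5 (attained at k = 2)
  C[1][1] = min over k of (A[1][0] + B[0][1] = 10 + 0 = 10, A[1][1] + B[1][1] = 1 + 4 = 5, A[1][2] + B[2][1] = -4 + -2 = -6) = -6 (attained at k = 2)
  C[1][2] = min over k of (A[1][0] + B[0][2] = 10 + 4 = 14, A[1][1] + B[1][2] = 1 + 8 = 9, A[1][2] + B[2][2] = -4 + 10 = 6) = 6 (attained at k = 2)
  C[2][0] = min over k of (A[2][0] + B[0][0] = -1 + 5 = 4, A[2][1] + B[1][0] = 2 + 8 = 10, A[2][2] + B[2][0] = -4 + -1 = -5) = -5 (attained at k = 2)
  C[2][1] = min over k of (A[2][0] + B[0][1] = -1 + 0 = -1, A[2][1] + B[1][1] = 2 + 4 = 6, A[2][2] + B[2][1] = -4 + -2 = -6) = -6 (attained at k = 2)
  C[2][2] = min over k of (A[2][0] + B[0][2] = -1 + 4 = 3, A[2][1] + B[1][2] = 2 + 8 = 10, A[2][2] + B[2][2] = -4 + 10 = 6) = 3 (attained at k = 0)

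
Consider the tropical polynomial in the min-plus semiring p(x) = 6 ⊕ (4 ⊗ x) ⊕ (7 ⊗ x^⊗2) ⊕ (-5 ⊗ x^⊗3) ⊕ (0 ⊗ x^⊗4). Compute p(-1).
p(-1) = -8

A tropical monomial a ⊗ x^⊗i evaluates to a + i · x. Evaluating each term at x = -1:
  Term 0 contributes 6 + 0 · -1 = 6
  Term 1 contributes 4 + 1 · -1 = 3
  Term 2 contributes 7 + 2 · -1 = 5
  Term 3 contributes -5 + 3 · -1 = -8
  Term 4 contributes 0 + 4 · -1 = -4
p(-1) = ⊕ of these = min[6, 3, 5, -8, -4] = -8.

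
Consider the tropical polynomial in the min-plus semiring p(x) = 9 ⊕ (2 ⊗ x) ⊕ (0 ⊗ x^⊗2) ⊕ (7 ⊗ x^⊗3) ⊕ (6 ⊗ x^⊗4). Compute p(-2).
p(-2) = -4

A tropical monomial a ⊗ x^⊗i evaluates to a + i · x. Evaluating each term at x = -2:
  Term 0 contributes 9 + 0 · -2 = 9
  Term 1 contributes 2 + 1 · -2 = 0
  Term 2 contributes 0 + 2 · -2 = -4
  Term 3 contributes 7 + 3 · -2 = 1
  Term 4 contributes 6 + 4 · -2 = -2
p(-2) = ⊕ of these = min[9, 0, -4, 1, -2] = -4.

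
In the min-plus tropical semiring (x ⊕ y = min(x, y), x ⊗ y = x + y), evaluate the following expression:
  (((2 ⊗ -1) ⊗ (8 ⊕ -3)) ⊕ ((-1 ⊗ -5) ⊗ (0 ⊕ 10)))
(((2 ⊗ -1) ⊗ (8 ⊕ -3)) ⊕ ((-1 ⊗ -5) ⊗ (0 ⊕ 10))) = -6

Expand innermost to outermost. Recall ⊕ takes the minimum of its arguments and ⊗ takes their sum. Working out the expression (((2 ⊗ -1) ⊗ (8 ⊕ -3)) ⊕ ((-1 ⊗ -5) ⊗ (0 ⊕ 10))) gives -6.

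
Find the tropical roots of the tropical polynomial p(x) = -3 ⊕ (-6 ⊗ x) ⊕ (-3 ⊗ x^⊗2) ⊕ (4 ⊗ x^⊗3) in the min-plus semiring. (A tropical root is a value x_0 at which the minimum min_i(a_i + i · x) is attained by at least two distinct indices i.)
Roots: {-7, -3, 3}

Each tropical root is a break point of the lower envelope of the lines y = a_i + i · x (there are 4 lines, with slopes 0, 1, ..., 3). Only the lines that attain the minimum somewhere contribute to roots; other lines are dominated. Here the surviving (envelope) indices are i = 3, i = 2, i = 1, i = 0.
Intersections between consecutive envelope lines give the roots: for adjacent envelope indices i < j the intersection is x = (a_i − a_j) / (j − i). Reading off the sorted break points: {-7, -3, 3}.
Verification: at each break x_0, at least two indices attain the minimum of min_i(a_i + i · x_0).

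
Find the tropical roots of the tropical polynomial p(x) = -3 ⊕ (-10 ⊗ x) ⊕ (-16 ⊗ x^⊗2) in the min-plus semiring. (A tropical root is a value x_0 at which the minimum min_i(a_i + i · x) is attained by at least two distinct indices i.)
Roots: {6, 7}

Each tropical root is a break point of the lower envelope of the lines y = a_i + i · x (there are 3 lines, with slopes 0, 1, ..., 2). Only the lines that attain the minimum somewhere contribute to roots; other lines are dominated. Here the surviving (envelope) indices are i = 2, i = 1, i = 0.
Intersections between consecutive envelope lines give the roots: for adjacent envelope indices i < j the intersection is x = (a_i − a_j) / (j − i). Reading off the sorted break points: {6, 7}.
Verification: at each break x_0, at least two indices attain the minimum of min_i(a_i + i · x_0).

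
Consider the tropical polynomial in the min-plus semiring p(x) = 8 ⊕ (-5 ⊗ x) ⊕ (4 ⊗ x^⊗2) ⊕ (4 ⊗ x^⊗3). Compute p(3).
p(3) = -2

A tropical monomial a ⊗ x^⊗i evaluates to a + i · x. Evaluating each term at x = 3:
  Term 0 contributes 8 + 0 · 3 = 8
  Term 1 contributes -5 + 1 · 3 = -2
  Term 2 contributes 4 + 2 · 3 = 10
  Term 3 contributes 4 + 3 · 3 = 13
p(3) = ⊕ of these = min[8, -2, 10, 13] = -2.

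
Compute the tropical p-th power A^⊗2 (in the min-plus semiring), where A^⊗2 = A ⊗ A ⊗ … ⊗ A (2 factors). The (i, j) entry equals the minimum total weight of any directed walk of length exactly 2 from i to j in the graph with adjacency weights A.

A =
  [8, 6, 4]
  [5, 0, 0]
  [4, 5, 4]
A^⊗2 =
  [8, 6, 6]
  [4, 0, 0]
  [8, 5, 5]

Each entry (A^⊗2)_ij equals the minimum over all length-2 walks i = v_0 → v_1 → … → v_2 = j of Σ_t A[v_t][v_{t+1}]. For example, for (i, j) = (0, 2) we minimise over 3 possible intermediate vertex sequences; the minimum is 6, attained along the walk 0 → 1 → 2.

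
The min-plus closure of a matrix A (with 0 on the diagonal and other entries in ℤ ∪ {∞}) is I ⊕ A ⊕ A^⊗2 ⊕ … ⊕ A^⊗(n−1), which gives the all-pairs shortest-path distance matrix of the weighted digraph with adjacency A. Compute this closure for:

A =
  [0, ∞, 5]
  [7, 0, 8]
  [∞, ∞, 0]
Closure =
  [0, ∞, 5]
  [7, 0, 8]
  [∞, ∞, 0]

This is the Floyd-Warshall all-pairs shortest-path computation. For each intermediate vertex k = 0, 1, …, 2, update dist[i][j] ← min(dist[i][j], dist[i][k] + dist[k][j]). The final matrix gives, for each (i, j), the minimum total weight of any directed path from i to j (possibly empty when i = j).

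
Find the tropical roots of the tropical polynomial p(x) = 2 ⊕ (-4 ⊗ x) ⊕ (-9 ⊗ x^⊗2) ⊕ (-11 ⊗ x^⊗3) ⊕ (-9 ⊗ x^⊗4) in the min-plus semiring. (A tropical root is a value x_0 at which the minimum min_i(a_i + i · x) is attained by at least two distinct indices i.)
Roots: {-2, 2, 5, 6}

Each tropical root is a break point of the lower envelope of the lines y = a_i + i · x (there are 5 lines, with slopes 0, 1, ..., 4). Only the lines that attain the minimum somewhere contribute to roots; other lines are dominated. Here the surviving (envelope) indices are i = 4, i = 3, i = 2, i = 1, i = 0.
Intersections between consecutive envelope lines give the roots: for adjacent envelope indices i < j the intersection is x = (a_i − a_j) / (j − i). Reading off the sorted break points: {-2, 2, 5, 6}.
Verification: at each break x_0, at least two indices attain the minimum of min_i(a_i + i · x_0).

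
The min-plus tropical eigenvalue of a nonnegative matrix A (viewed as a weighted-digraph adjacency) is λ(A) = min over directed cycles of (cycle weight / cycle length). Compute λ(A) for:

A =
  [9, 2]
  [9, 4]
λ(A) = 4

Enumerate directed cycles and compute their means (weight / length). Sample:
  cycle 0 → 0: weight = 9, length = 1, mean = 9/1 ≈ 9.000
  cycle 1 → 1: weight = 4, length = 1, mean = 4/1 ≈ 4.000
  cycle 0 → 1 → 0: weight = 11, length = 2, mean = 11/2 ≈ 5.500
  cycle 1 → 0 → 1: weight = 11, length = 2, mean = 11/2 ≈ 5.500
Minimum mean = 4.000, attained e.g. along the cycle 1 → 1 with weight 4 and length 1. So λ(A) = 4/1 = 4.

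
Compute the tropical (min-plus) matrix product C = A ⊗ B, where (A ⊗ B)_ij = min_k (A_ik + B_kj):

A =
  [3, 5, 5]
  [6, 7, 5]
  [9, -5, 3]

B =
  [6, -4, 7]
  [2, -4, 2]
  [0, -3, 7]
A ⊗ B =
  [5, -1, 7]
  [5, 2, 9]
  [-3, -9, -3]

Apply the min-plus product entry-by-entry:
  C[0][0] = min over k of (A[0][0] + B[0][0] = 3 + 6 = 9, A[0][1] + B[1][0] = 5 + 2 = 7, A[0][2] + B[2][0] = 5 + 0 = 5) = 5 (attained at k = 2)
  C[0][1] = min over k of (A[0][0] + B[0][1] = 3 + -4 = -1, A[0][1] + B[1][1] = 5 + -4 = 1, A[0][2] + B[2][1] = 5 + -3 = 2) = -1 (attained at k = 0)
  C[0][2] = min over k of (A[0][0] + B[0][2] = 3 + 7 = 10, A[0][1] + B[1][2] = 5 + 2 = 7, A[0][2] + B[2][2] = 5 + 7 = 12) = 7 (attained at k = 1)
  C[1][0] = min over k of (A[1][0] + B[0][0] = 6 + 6 = 12, A[1][1] + B[1][0] = 7 + 2 = 9, A[1][2] + B[2][0] = 5 + 0 = 5) = 5 (attained at k = 2)
  C[1][1] = min over k of (A[1][0] + B[0][1] = 6 + -4 = 2, A[1][1] + B[1][1] = 7 + -4 = 3, A[1][2] + B[2][1] = 5 + -3 = 2) = 2 (attained at k = 0)
  C[1][2] = min over k of (A[1][0] + B[0][2] = 6 + 7 = 13, A[1][1] + B[1][2] = 7 + 2 = 9, A[1][2] + B[2][2] = 5 + 7 = 12) = 9 (attained at k = 1)
  C[2][0] = min over k of (A[2][0] + B[0][0] = 9 + 6 = 15, A[2][1] + B[1][0] = -5 + 2 = -3, A[2][2] + B[2][0] = 3 + 0 = 3) = -3 (attained at k = 1)
  C[2][1] = min over k of (A[2][0] + B[0][1] = 9 + -4 = 5, A[2][1] + B[1][1] = -5 + -4 = -9, A[2][2] + B[2][1] = 3 + -3 = 0) = -9 (attained at k = 1)
  C[2][2] = min over k of (A[2][0] + B[0][2] = 9 + 7 = 16, A[2][1] + B[1][2] = -5 + 2 = -3, A[2][2] + B[2][2] = 3 + 7 = 10) = -3 (attained at k = 1)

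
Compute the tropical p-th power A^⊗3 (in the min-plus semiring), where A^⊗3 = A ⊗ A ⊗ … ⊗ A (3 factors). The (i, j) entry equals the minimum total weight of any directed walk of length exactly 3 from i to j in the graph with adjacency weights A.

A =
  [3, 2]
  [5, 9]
A^⊗3 =
  [9, 8]
  [11, 10]

Each entry (A^⊗3)_ij equals the minimum over all length-3 walks i = v_0 → v_1 → … → v_3 = j of Σ_t A[v_t][v_{t+1}]. For example, for (i, j) = (0, 1) we minimise over 4 possible intermediate vertex sequences; the minimum is 8, attained along the walk 0 → 0 → 0 → 1.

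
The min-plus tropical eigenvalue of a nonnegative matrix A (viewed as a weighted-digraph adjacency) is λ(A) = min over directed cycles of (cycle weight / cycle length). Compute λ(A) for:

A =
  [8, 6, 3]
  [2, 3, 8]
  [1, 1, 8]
λ(A) = 2

Enumerate directed cycles and compute their means (weight / length). Sample:
  cycle 0 → 0: weight = 8, length = 1, mean = 8/1 ≈ 8.000
  cycle 1 → 1: weight = 3, length = 1, mean = 3/1 ≈ 3.000
  cycle 2 → 2: weight = 8, length = 1, mean = 8/1 ≈ 8.000
  cycle 0 → 1 → 0: weight = 8, length = 2, mean = 8/2 ≈ 4.000
  cycle 0 → 2 → 0: weight = 4, length = 2, mean = 4/2 ≈ 2.000
  cycle 1 → 0 → 1: weight = 8, length = 2, mean = 8/2 ≈ 4.000
Minimum mean = 2.000, attained e.g. along the cycle 0 → 2 → 0 with weight 4 and length 2. So λ(A) = 4/2 = 2.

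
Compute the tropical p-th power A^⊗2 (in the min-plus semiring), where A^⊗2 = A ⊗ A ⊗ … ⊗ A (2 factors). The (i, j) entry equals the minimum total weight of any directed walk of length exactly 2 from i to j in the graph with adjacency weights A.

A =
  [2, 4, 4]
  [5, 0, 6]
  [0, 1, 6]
A^⊗2 =
  [4, 4, 6]
  [5, 0, 6]
  [2, 1, 4]

Each entry (A^⊗2)_ij equals the minimum over all length-2 walks i = v_0 → v_1 → … → v_2 = j of Σ_t A[v_t][v_{t+1}]. For example, for (i, j) = (0, 2) we minimise over 3 possible intermediate vertex sequences; the minimum is 6, attained along the walk 0 → 0 → 2.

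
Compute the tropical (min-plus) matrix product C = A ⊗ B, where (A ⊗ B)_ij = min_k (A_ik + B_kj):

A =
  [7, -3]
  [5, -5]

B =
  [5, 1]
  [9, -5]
A ⊗ B =
  [6, -8]
  [4, -10]

Apply the min-plus product entry-by-entry:
  C[0][0] = min over k of (A[0][0] + B[0][0] = 7 + 5 = 12, A[0][1] + B[1][0] = -3 + 9 = 6) = 6 (attained at k = 1)
  C[0][1] = min over k of (A[0][0] + B[0][1] = 7 + 1 = 8, A[0][1] + B[1][1] = -3 + -5 = -8) = -8 (attained at k = 1)
  C[1][0] = min over k of (A[1][0] + B[0][0] = 5 + 5 = 10, A[1][1] + B[1][0] = -5 + 9 = 4) = 4 (attained at k = 1)
  C[1][1] = min over k of (A[1][0] + B[0][1] = 5 + 1 = 6, A[1][1] + B[1][1] = -5 + -5 = -10) = -10 (attained at k = 1)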